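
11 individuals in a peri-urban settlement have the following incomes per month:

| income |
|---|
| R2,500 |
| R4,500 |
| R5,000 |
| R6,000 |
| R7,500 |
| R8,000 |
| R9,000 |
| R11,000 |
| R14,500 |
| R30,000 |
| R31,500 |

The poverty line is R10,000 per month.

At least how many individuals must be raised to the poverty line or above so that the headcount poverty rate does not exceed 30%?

Currently q = 7 of N = 11 are below the line (H = 0.636).
A headcount ratio of at most 30% allows at most ⌊0.30 × 11⌋ = 3 poor individuals.
So at least 7 − 3 = 4 must be lifted.

4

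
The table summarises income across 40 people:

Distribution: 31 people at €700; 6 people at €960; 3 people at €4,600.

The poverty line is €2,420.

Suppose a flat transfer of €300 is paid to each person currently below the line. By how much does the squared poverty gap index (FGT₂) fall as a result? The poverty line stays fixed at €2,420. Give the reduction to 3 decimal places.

Before: below the line — 31×€700, 6×€960; squared poverty gap index (FGT₂) = 0.44609.
After the €300 transfer: below the line — 31×€1,000, 6×€1,260; squared poverty gap index (FGT₂) = 0.30130.
Reduction = 0.44609 − 0.30130 = 0.145.

0.145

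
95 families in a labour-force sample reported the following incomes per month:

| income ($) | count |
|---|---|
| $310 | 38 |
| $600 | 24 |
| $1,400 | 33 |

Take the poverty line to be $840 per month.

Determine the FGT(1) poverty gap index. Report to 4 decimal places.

Incomes under z: 38×$310, 24×$600 (q = 62 of N = 95).
Gap ratios (z−y)/z: (840−310)/840 = 0.6310 (×38); (840−600)/840 = 0.2857 (×24).
Sum of shortfalls = 30.833333; P₁ averages over all N: 30.833333 / 95 = 0.3246.

0.3246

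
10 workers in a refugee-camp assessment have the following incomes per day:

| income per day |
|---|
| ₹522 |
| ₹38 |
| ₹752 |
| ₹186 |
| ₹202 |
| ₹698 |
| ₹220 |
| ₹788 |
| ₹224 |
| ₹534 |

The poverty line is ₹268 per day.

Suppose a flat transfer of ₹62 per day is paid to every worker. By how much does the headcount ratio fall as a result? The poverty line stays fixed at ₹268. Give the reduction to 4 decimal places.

Before: below the line — ₹38, ₹186, ₹202, ₹220, ₹224; headcount ratio = 0.500000.
After the ₹62 transfer: below the line — ₹100, ₹248, ₹264; headcount ratio = 0.300000.
Reduction = 0.500000 − 0.300000 = 0.2000.

0.2000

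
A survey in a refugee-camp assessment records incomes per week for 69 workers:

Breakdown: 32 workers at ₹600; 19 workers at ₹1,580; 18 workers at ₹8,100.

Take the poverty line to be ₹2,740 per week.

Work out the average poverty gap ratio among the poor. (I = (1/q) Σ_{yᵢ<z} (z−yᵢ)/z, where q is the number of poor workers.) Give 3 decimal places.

0.648

Poor units: 32×₹600, 19×₹1,580 (q = 51 of N = 69).
Shortfall ratios (z−y)/z: 0.7810 (×32), 0.4234 (×19); sum = 33.036496.
The income-gap ratio divides by q (the poor only): 33.036496 / 51 = 0.648.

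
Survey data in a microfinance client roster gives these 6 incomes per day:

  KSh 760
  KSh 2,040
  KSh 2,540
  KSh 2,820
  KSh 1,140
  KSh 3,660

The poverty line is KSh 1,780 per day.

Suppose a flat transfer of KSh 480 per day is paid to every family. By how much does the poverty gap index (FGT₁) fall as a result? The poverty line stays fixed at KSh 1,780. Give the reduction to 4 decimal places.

0.0899

Before: below the line — KSh 760, KSh 1,140; poverty gap index (FGT₁) = 0.155431.
After the KSh 480 transfer: below the line — KSh 1,240, KSh 1,620; poverty gap index (FGT₁) = 0.065543.
Reduction = 0.155431 − 0.065543 = 0.0899.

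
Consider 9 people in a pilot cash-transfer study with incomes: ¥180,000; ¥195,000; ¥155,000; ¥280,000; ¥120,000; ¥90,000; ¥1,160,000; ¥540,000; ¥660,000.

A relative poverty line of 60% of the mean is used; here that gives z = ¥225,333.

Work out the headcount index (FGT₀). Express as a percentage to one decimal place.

55.6%

5 of the 9 people have income below ¥225,333.
H = 5/9 = 55.6%.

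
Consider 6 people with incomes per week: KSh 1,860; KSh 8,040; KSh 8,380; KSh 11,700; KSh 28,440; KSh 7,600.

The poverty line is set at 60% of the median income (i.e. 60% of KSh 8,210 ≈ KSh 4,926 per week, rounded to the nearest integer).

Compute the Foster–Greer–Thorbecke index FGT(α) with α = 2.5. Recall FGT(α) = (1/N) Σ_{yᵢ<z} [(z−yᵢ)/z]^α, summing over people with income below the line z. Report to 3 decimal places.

0.051

Below z: KSh 1,860 (q = 1 of N = 6).
Relative gaps: (4926−1860)/4926 = 0.6224.
Raised to α = 2.5: 0.30563.
Sum = 0.305629; FGT(2.5) = 0.305629 / 6 = 0.051.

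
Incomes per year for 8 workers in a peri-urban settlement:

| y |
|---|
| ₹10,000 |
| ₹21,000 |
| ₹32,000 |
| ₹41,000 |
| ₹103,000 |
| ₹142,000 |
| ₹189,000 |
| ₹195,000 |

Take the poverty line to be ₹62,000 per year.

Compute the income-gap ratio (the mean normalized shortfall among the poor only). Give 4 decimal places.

0.5806

Below z: ₹10,000, ₹21,000, ₹32,000, ₹41,000 (q = 4 of N = 8).
Shortfall ratios (z−y)/z: 0.8387, 0.6613, 0.4839, 0.3387; sum = 2.322581.
The income-gap ratio divides by q (the poor only): 2.322581 / 4 = 0.5806.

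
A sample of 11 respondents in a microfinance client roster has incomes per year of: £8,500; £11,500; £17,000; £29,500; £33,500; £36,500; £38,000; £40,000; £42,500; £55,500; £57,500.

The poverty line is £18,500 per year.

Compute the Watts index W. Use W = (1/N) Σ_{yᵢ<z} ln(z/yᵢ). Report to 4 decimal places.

0.1216

Poor units: £8,500, £11,500, £17,000 (q = 3 of N = 11).
Log gaps: ln(18500/8500) = 0.7777; ln(18500/11500) = 0.4754; ln(18500/17000) = 0.0846.
W = 1.337686 / 11 = 0.1216.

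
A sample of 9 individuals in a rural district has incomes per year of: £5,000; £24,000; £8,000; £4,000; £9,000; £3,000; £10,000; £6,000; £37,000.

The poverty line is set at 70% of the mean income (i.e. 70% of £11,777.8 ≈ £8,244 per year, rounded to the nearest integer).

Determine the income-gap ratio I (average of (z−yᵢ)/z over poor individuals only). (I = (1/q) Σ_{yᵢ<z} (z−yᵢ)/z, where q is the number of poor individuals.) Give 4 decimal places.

0.3692

Incomes under z: £3,000, £4,000, £5,000, £6,000, £8,000 (q = 5 of N = 9).
Shortfall ratios (z−y)/z: 0.6361, 0.5148, 0.3935, 0.2722, 0.0296; sum = 1.846191.
The income-gap ratio divides by q (the poor only): 1.846191 / 5 = 0.3692.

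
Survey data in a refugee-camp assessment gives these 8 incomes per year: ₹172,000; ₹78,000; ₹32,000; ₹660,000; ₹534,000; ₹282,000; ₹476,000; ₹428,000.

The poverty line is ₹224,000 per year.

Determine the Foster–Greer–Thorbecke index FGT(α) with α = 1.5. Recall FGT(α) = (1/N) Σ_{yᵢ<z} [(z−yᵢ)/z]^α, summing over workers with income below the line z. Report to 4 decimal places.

0.1790

Below z: ₹32,000, ₹78,000, ₹172,000 (q = 3 of N = 8).
Normalized shortfalls: (224000−32000)/224000 = 0.8571; (224000−78000)/224000 = 0.6518; (224000−172000)/224000 = 0.2321.
Raised to α = 1.5: 0.79356; 0.52621; 0.11185.
Sum = 1.431617; FGT(1.5) = 1.431617 / 8 = 0.1790.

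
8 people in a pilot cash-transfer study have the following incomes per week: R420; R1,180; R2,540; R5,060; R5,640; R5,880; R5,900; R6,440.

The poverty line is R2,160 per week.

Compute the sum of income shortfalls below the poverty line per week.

R2,720

Incomes under z: R420, R1,180 (q = 2 of N = 8).
Individual gaps: 2160−420 = 1740; 2160−1180 = 980.
Aggregate gap = R2,720.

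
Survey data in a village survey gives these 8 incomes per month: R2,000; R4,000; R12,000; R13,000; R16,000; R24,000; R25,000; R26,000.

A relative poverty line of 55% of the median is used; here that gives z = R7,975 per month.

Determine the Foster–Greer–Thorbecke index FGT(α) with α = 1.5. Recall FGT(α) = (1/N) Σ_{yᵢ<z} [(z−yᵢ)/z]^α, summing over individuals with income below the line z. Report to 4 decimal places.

Below the line: R2,000, R4,000 (q = 2 of N = 8).
Relative gaps: (7975−2000)/7975 = 0.7492; (7975−4000)/7975 = 0.4984.
Raised to α = 1.5: 0.64850; 0.35189.
Sum = 1.000393; FGT(1.5) = 1.000393 / 8 = 0.1250.

0.1250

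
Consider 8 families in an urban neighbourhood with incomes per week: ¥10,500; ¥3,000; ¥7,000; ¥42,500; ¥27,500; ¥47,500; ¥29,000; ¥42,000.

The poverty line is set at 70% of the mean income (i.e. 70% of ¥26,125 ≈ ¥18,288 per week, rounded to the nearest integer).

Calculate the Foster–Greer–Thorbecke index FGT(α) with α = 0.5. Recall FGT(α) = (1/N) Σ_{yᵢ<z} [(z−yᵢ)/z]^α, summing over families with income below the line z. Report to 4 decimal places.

0.2941

Below the line: ¥3,000, ¥7,000, ¥10,500 (q = 3 of N = 8).
Relative gaps: (18288−3000)/18288 = 0.8360; (18288−7000)/18288 = 0.6172; (18288−10500)/18288 = 0.4259.
Raised to α = 0.5: 0.91431; 0.78564; 0.65257.
Sum = 2.352525; FGT(0.5) = 2.352525 / 8 = 0.2941.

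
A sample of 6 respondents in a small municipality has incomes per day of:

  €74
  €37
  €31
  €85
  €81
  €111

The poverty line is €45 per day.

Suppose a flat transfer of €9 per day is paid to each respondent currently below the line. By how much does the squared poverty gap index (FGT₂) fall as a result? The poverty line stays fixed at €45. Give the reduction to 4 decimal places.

0.0193

Before: below the line — €31, €37; squared poverty gap index (FGT₂) = 0.021399.
After the €9 transfer: below the line — €40; squared poverty gap index (FGT₂) = 0.002058.
Reduction = 0.021399 − 0.002058 = 0.0193.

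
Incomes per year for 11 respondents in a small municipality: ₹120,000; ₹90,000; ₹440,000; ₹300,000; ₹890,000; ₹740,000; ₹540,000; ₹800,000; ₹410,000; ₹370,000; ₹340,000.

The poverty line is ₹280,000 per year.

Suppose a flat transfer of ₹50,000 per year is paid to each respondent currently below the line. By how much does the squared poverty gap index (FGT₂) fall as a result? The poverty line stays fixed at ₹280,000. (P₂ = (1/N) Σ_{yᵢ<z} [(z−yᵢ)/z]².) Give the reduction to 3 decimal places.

Before: below the line — ₹90,000, ₹120,000; squared poverty gap index (FGT₂) = 0.07154.
After the ₹50,000 transfer: below the line — ₹140,000, ₹170,000; squared poverty gap index (FGT₂) = 0.03676.
Reduction = 0.07154 − 0.03676 = 0.035.

0.035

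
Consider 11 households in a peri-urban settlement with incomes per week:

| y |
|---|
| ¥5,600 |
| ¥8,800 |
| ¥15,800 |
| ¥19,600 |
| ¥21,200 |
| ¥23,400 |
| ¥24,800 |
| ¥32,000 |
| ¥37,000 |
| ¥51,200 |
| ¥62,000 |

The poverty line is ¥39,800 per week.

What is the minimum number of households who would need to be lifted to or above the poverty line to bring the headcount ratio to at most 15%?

8

Currently q = 9 of N = 11 are below the line (H = 0.818).
A headcount ratio of at most 15% allows at most ⌊0.15 × 11⌋ = 1 poor households.
So at least 9 − 1 = 8 must be lifted.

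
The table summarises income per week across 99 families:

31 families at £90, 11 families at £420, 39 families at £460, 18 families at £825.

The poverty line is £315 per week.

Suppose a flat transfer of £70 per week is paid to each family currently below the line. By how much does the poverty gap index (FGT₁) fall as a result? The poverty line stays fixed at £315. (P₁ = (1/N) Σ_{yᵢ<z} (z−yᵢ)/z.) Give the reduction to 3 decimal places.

0.070

Before: below the line — 31×£90; poverty gap index (FGT₁) = 0.22367.
After the £70 transfer: below the line — 31×£160; poverty gap index (FGT₁) = 0.15408.
Reduction = 0.22367 − 0.15408 = 0.070.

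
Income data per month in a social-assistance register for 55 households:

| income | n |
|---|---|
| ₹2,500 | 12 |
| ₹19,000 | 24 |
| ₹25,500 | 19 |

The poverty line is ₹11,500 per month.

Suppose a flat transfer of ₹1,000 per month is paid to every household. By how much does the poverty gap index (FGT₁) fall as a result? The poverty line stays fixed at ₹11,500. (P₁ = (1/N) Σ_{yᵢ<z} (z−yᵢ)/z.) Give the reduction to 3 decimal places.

0.019

Before: below the line — 12×₹2,500; poverty gap index (FGT₁) = 0.17075.
After the ₹1,000 transfer: below the line — 12×₹3,500; poverty gap index (FGT₁) = 0.15178.
Reduction = 0.17075 − 0.15178 = 0.019.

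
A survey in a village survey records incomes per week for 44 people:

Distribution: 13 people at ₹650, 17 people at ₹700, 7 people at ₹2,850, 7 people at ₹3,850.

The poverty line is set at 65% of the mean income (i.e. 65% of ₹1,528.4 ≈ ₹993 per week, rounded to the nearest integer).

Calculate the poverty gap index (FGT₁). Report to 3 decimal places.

Below z: 13×₹650, 17×₹700 (q = 30 of N = 44).
Normalized shortfalls: (993−650)/993 = 0.3454 (×13); (993−700)/993 = 0.2951 (×17).
Σ = 9.506546. Dividing by the full population N = 44 gives P₁ = 0.216.

0.216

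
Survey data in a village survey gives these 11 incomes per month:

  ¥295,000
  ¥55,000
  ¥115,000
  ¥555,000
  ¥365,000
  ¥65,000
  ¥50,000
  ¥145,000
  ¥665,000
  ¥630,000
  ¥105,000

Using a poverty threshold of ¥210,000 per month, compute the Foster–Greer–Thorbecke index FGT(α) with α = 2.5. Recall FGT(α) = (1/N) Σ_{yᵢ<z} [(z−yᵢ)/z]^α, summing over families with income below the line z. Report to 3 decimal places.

Below z: ¥50,000, ¥55,000, ¥65,000, ¥105,000, ¥115,000, ¥145,000 (q = 6 of N = 11).
Shortfall ratios: (210000−50000)/210000 = 0.7619; (210000−55000)/210000 = 0.7381; (210000−65000)/210000 = 0.6905; (210000−105000)/210000 = 0.5000; (210000−115000)/210000 = 0.4524; (210000−145000)/210000 = 0.3095.
Raised to α = 2.5: 0.50670; 0.46804; 0.39616; 0.17678; 0.13765; 0.05330.
Sum = 1.738623; FGT(2.5) = 1.738623 / 11 = 0.158.

0.158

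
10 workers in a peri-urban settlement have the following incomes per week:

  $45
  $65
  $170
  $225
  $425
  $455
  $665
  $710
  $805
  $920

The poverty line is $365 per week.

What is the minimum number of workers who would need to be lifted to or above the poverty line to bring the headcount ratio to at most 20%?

Currently q = 4 of N = 10 are below the line (H = 0.400).
A headcount ratio of at most 20% allows at most ⌊0.20 × 10⌋ = 2 poor workers.
So at least 4 − 2 = 2 must be lifted.

2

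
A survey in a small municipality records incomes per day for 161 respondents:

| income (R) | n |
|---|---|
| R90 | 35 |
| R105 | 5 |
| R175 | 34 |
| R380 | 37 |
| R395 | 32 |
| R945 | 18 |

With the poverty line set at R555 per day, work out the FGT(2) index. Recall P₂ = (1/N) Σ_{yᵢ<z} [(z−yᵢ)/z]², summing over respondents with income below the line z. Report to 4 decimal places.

Incomes under z: 35×R90, 5×R105, 34×R175, 37×R380, 32×R395 (q = 143 of N = 161).
Relative gaps: (555−90)/555 = 0.8378 (×35); (555−105)/555 = 0.8108 (×5); (555−175)/555 = 0.6847 (×34); (555−380)/555 = 0.3153 (×37); (555−395)/555 = 0.2883 (×32).
Squared: 0.7020 (×35); 0.6574 (×5); 0.4688 (×34); 0.0994 (×37); 0.0831 (×32).
Sum = 50.133268; P₂ = 50.133268 / 161 = 0.3114.

0.3114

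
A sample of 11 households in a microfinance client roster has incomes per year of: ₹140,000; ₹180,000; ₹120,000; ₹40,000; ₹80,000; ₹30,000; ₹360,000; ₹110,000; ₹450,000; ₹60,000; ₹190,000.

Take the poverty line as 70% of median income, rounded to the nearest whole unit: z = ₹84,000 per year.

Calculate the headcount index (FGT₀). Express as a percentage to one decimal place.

4 of the 11 households have income below ₹84,000.
H = 4/11 = 36.4%.

36.4%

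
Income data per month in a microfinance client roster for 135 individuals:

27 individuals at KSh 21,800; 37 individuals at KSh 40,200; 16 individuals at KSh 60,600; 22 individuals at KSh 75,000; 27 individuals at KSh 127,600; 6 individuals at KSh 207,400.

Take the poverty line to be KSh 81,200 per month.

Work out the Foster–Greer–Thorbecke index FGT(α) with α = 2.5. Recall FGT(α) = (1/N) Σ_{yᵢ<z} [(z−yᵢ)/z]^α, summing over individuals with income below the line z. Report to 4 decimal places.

0.1453

Poor units: 27×KSh 21,800, 37×KSh 40,200, 16×KSh 60,600, 22×KSh 75,000 (q = 102 of N = 135).
Normalized shortfalls: (81200−21800)/81200 = 0.7315 (×27); (81200−40200)/81200 = 0.5049 (×37); (81200−60600)/81200 = 0.2537 (×16); (81200−75000)/81200 = 0.0764 (×22).
Raised to α = 2.5: 0.45769 (×27); 0.18116 (×37); 0.03242 (×16); 0.00161 (×22).
Sum = 19.614913; FGT(2.5) = 19.614913 / 135 = 0.1453.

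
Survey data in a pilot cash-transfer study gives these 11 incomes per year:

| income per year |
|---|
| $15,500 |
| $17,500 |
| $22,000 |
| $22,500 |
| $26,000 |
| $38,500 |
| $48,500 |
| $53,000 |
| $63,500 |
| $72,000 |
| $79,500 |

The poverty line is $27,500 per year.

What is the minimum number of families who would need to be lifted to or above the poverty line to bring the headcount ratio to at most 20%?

3

5 of the 11 families are poor, so H = 5/11 = 0.455.
A headcount ratio of at most 20% allows at most ⌊0.20 × 11⌋ = 2 poor families.
So at least 5 − 2 = 3 must be lifted.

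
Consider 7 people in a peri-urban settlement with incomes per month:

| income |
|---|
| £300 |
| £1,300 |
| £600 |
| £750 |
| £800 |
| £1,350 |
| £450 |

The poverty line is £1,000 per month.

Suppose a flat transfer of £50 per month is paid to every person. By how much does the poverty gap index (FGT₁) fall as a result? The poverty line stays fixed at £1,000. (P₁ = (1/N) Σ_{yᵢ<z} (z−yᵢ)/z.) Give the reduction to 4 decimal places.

Before: below the line — £300, £450, £600, £750, £800; poverty gap index (FGT₁) = 0.300000.
After the £50 transfer: below the line — £350, £500, £650, £800, £850; poverty gap index (FGT₁) = 0.264286.
Reduction = 0.300000 − 0.264286 = 0.0357.

0.0357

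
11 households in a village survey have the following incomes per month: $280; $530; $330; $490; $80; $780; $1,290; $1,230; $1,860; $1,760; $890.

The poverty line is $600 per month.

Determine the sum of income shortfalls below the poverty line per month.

$1,290

Incomes under z: $80, $280, $330, $490, $530 (q = 5 of N = 11).
Individual gaps: 600−80 = 520; 600−280 = 320; 600−330 = 270; 600−490 = 110; 600−530 = 70.
Aggregate gap = $1,290.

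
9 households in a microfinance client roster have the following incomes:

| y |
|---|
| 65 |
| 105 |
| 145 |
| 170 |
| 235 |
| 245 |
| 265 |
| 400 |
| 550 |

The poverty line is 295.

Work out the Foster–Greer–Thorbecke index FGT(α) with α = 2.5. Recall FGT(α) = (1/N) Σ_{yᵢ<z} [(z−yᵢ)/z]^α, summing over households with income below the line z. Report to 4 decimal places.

Incomes under z: 65, 105, 145, 170, 235, 245, 265 (q = 7 of N = 9).
Normalized shortfalls: (295−65)/295 = 0.7797; (295−105)/295 = 0.6441; (295−145)/295 = 0.5085; (295−170)/295 = 0.4237; (295−235)/295 = 0.2034; (295−245)/295 = 0.1695; (295−265)/295 = 0.1017.
Raised to α = 2.5: 0.53674; 0.33291; 0.18436; 0.11687; 0.01866; 0.01183; 0.00330.
Sum = 1.204671; FGT(2.5) = 1.204671 / 9 = 0.1339.

0.1339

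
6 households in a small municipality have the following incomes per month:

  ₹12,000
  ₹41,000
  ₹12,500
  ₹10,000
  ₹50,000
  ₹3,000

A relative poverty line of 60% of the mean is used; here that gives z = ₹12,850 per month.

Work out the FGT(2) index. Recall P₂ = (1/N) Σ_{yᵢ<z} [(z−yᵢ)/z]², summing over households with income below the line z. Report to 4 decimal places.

0.1070

Poor units: ₹3,000, ₹10,000, ₹12,000, ₹12,500 (q = 4 of N = 6).
Normalized shortfalls: (12850−3000)/12850 = 0.7665; (12850−10000)/12850 = 0.2218; (12850−12000)/12850 = 0.0661; (12850−12500)/12850 = 0.0272.
Squared: 0.5876; 0.0492; 0.0044; 0.0007.
Sum = 0.641887; P₂ = 0.641887 / 6 = 0.1070.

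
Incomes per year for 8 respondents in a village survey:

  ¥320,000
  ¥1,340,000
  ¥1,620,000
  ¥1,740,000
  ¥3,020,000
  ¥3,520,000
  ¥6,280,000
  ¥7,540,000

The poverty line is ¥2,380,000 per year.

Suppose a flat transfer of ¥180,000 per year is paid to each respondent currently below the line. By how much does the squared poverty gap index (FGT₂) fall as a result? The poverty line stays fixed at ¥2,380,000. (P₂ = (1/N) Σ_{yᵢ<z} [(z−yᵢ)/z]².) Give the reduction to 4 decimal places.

Before: below the line — ¥320,000, ¥1,340,000, ¥1,620,000, ¥1,740,000; squared poverty gap index (FGT₂) = 0.139300.
After the ¥180,000 transfer: below the line — ¥500,000, ¥1,520,000, ¥1,800,000, ¥1,920,000; squared poverty gap index (FGT₂) = 0.106410.
Reduction = 0.139300 − 0.106410 = 0.0329.

0.0329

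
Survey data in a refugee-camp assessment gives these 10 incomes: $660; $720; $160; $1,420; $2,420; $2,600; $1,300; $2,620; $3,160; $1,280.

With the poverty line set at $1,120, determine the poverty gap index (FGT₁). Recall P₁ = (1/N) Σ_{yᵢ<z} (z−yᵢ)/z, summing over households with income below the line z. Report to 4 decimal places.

0.1625

Below the line: $160, $660, $720 (q = 3 of N = 10).
Gap ratios (z−y)/z: (1120−160)/1120 = 0.8571; (1120−660)/1120 = 0.4107; (1120−720)/1120 = 0.3571.
Σ = 1.625000. Dividing by the full population N = 10 gives P₁ = 0.1625.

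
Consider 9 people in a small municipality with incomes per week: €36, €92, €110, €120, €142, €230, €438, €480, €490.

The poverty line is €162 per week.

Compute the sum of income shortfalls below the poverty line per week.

€310

Below z: €36, €92, €110, €120, €142 (q = 5 of N = 9).
Individual gaps: 162−36 = 126; 162−92 = 70; 162−110 = 52; 162−120 = 42; 162−142 = 20.
Aggregate gap = €310.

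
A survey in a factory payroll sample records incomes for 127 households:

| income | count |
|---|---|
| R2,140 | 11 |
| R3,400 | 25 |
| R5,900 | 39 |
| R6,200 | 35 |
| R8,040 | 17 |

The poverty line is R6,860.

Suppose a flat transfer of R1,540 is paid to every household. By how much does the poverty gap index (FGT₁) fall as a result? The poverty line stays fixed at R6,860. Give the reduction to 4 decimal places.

Before: below the line — 11×R2,140, 25×R3,400, 39×R5,900, 35×R6,200; poverty gap index (FGT₁) = 0.228369.
After the R1,540 transfer: below the line — 11×R3,680, 25×R4,940; poverty gap index (FGT₁) = 0.095246.
Reduction = 0.228369 − 0.095246 = 0.1331.

0.1331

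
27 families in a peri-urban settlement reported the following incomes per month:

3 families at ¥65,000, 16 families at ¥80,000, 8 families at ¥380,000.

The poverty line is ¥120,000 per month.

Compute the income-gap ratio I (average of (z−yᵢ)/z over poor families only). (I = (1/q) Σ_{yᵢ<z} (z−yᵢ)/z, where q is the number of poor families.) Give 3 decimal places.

Below z: 3×¥65,000, 16×¥80,000 (q = 19 of N = 27).
Shortfall ratios (z−y)/z: 0.4583 (×3), 0.3333 (×16); sum = 6.708333.
The income-gap ratio divides by q (the poor only): 6.708333 / 19 = 0.353.

0.353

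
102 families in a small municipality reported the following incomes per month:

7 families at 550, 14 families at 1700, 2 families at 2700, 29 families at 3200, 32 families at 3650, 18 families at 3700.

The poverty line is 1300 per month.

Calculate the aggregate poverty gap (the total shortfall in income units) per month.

Incomes under z: 7×550 (q = 7 of N = 102).
Individual gaps: 7×(1300−550) = 5250.
Aggregate gap = 5250.

5250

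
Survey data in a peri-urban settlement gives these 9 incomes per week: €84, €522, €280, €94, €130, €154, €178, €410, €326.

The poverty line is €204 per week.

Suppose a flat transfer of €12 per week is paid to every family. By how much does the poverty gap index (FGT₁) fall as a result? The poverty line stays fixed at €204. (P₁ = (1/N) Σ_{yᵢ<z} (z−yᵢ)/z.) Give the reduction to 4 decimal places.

0.0327

Before: below the line — €84, €94, €130, €154, €178; poverty gap index (FGT₁) = 0.206972.
After the €12 transfer: below the line — €96, €106, €142, €166, €190; poverty gap index (FGT₁) = 0.174292.
Reduction = 0.206972 − 0.174292 = 0.0327.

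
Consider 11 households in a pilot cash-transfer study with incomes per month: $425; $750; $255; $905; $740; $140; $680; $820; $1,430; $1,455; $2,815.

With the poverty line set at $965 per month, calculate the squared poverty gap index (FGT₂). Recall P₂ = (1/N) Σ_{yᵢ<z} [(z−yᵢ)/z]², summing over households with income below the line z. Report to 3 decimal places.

Below the line: $140, $255, $425, $680, $740, $750, $820, $905 (q = 8 of N = 11).
Gap ratios (z−y)/z: (965−140)/965 = 0.8549; (965−255)/965 = 0.7358; (965−425)/965 = 0.5596; (965−680)/965 = 0.2953; (965−740)/965 = 0.2332; (965−750)/965 = 0.2228; (965−820)/965 = 0.1503; (965−905)/965 = 0.0622.
Squared: 0.7309; 0.5413; 0.3131; 0.0872; 0.0544; 0.0496; 0.0226; 0.0039.
Sum = 1.803028; P₂ = 1.803028 / 11 = 0.164.

0.164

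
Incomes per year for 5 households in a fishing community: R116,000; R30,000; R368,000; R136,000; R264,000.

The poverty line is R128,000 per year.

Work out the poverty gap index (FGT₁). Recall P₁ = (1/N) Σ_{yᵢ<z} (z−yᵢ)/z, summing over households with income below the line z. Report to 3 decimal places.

0.172

Incomes under z: R30,000, R116,000 (q = 2 of N = 5).
Normalized shortfalls: (128000−30000)/128000 = 0.7656; (128000−116000)/128000 = 0.0938.
Σ = 0.859375. Dividing by the full population N = 5 gives P₁ = 0.172.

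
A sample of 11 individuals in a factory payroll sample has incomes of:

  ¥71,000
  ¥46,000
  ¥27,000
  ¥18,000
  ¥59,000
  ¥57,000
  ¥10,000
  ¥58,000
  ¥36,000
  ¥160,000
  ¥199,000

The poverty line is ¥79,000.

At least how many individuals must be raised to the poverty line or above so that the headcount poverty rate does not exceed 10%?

Currently q = 9 of N = 11 are below the line (H = 0.818).
A headcount ratio of at most 10% allows at most ⌊0.10 × 11⌋ = 1 poor individuals.
So at least 9 − 1 = 8 must be lifted.

8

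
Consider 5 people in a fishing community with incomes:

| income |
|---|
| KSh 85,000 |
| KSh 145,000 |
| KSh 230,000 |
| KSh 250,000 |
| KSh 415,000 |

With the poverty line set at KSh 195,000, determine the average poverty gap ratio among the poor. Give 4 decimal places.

0.4103

Incomes under z: KSh 85,000, KSh 145,000 (q = 2 of N = 5).
Shortfall ratios (z−y)/z: 0.5641, 0.2564; sum = 0.820513.
The income-gap ratio divides by q (the poor only): 0.820513 / 2 = 0.4103.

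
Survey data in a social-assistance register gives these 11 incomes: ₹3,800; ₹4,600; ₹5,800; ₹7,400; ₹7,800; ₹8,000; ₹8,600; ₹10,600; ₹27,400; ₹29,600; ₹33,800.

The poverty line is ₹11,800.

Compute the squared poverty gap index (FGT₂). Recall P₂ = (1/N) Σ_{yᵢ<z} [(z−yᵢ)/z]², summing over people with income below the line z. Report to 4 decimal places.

0.1393

Below the line: ₹3,800, ₹4,600, ₹5,800, ₹7,400, ₹7,800, ₹8,000, ₹8,600, ₹10,600 (q = 8 of N = 11).
Gap ratios (z−y)/z: (11800−3800)/11800 = 0.6780; (11800−4600)/11800 = 0.6102; (11800−5800)/11800 = 0.5085; (11800−7400)/11800 = 0.3729; (11800−7800)/11800 = 0.3390; (11800−8000)/11800 = 0.3220; (11800−8600)/11800 = 0.2712; (11800−10600)/11800 = 0.1017.
Squared: 0.4596; 0.3723; 0.2585; 0.1390; 0.1149; 0.1037; 0.0735; 0.0103.
Sum = 1.532031; P₂ = 1.532031 / 11 = 0.1393.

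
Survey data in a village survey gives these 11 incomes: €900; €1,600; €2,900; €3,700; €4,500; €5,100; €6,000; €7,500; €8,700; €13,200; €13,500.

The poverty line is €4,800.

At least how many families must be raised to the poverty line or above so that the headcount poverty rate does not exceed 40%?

1

Currently q = 5 of N = 11 are below the line (H = 0.455).
A headcount ratio of at most 40% allows at most ⌊0.40 × 11⌋ = 4 poor families.
So at least 5 − 4 = 1 must be lifted.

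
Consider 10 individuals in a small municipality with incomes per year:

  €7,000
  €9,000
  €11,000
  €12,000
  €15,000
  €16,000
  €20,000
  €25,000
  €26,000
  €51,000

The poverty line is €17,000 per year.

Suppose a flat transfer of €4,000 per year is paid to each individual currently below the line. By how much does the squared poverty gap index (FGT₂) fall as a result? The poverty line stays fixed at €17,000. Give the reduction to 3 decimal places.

Before: below the line — €7,000, €9,000, €11,000, €12,000, €15,000, €16,000; squared poverty gap index (FGT₂) = 0.07958.
After the €4,000 transfer: below the line — €11,000, €13,000, €15,000, €16,000; squared poverty gap index (FGT₂) = 0.01972.
Reduction = 0.07958 − 0.01972 = 0.060.

0.060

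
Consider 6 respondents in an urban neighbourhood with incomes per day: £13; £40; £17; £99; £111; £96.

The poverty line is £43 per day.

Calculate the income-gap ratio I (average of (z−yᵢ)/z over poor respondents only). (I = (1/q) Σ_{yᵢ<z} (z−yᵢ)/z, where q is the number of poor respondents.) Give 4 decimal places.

0.4574

Incomes under z: £13, £17, £40 (q = 3 of N = 6).
Shortfall ratios (z−y)/z: 0.6977, 0.6047, 0.0698; sum = 1.372093.
I averages over the q = 3 poor units only: 1.372093 / 3 = 0.4574.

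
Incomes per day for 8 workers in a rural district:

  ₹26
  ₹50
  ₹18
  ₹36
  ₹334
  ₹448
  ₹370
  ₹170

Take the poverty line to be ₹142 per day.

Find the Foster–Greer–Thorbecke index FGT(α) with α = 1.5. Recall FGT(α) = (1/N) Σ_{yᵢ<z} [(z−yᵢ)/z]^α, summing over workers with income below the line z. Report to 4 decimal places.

Below the line: ₹18, ₹26, ₹36, ₹50 (q = 4 of N = 8).
Relative gaps: (142−18)/142 = 0.8732; (142−26)/142 = 0.8169; (142−36)/142 = 0.7465; (142−50)/142 = 0.6479.
Raised to α = 1.5: 0.81602; 0.73834; 0.64495; 0.52149.
Sum = 2.720799; FGT(1.5) = 2.720799 / 8 = 0.3401.

0.3401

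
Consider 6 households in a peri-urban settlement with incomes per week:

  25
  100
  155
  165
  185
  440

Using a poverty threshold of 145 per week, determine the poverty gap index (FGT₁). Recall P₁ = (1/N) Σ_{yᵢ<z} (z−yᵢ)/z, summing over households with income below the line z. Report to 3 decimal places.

0.190

Poor units: 25, 100 (q = 2 of N = 6).
Relative gaps: (145−25)/145 = 0.8276; (145−100)/145 = 0.3103.
Sum of shortfalls = 1.137931; P₁ averages over all N: 1.137931 / 6 = 0.190.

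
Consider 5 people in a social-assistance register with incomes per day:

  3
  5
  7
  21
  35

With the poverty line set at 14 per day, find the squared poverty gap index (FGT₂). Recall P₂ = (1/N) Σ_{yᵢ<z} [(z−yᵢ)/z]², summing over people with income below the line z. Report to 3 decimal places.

Below z: 3, 5, 7 (q = 3 of N = 5).
Shortfall ratios: (14−3)/14 = 0.7857; (14−5)/14 = 0.6429; (14−7)/14 = 0.5000.
Squared: 0.6173; 0.4133; 0.2500.
Sum = 1.280612; P₂ = 1.280612 / 5 = 0.256.

0.256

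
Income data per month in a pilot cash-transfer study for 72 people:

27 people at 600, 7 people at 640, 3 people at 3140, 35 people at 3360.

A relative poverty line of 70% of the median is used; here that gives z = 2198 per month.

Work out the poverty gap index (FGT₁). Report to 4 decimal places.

Below the line: 27×600, 7×640 (q = 34 of N = 72).
Shortfall ratios: (2198−600)/2198 = 0.7270 (×27); (2198−640)/2198 = 0.7088 (×7).
Σ = 24.591447. Dividing by the full population N = 72 gives P₁ = 0.3415.

0.3415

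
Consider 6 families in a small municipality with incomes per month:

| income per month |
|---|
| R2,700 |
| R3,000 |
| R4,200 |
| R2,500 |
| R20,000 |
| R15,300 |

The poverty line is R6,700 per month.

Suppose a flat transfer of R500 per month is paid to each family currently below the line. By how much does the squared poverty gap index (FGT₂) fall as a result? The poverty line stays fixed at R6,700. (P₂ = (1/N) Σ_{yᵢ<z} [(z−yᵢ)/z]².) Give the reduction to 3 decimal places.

Before: below the line — R2,500, R2,700, R3,000, R4,200; squared poverty gap index (FGT₂) = 0.19893.
After the R500 transfer: below the line — R3,000, R3,200, R3,500, R4,700; squared poverty gap index (FGT₂) = 0.14918.
Reduction = 0.19893 − 0.14918 = 0.050.

0.050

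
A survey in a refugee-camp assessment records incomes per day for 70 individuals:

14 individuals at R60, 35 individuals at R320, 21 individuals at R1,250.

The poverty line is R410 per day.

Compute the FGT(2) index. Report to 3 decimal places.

0.170

Below the line: 14×R60, 35×R320 (q = 49 of N = 70).
Gap ratios (z−y)/z: (410−60)/410 = 0.8537 (×14); (410−320)/410 = 0.2195 (×35).
Squared: 0.7287 (×14); 0.0482 (×35).
Sum = 11.888757; P₂ = 11.888757 / 70 = 0.170.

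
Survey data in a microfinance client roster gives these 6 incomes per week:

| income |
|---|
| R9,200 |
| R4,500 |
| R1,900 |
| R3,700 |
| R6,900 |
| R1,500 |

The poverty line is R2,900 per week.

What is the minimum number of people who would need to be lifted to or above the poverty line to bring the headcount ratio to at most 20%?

Currently q = 2 of N = 6 are below the line (H = 0.333).
A headcount ratio of at most 20% allows at most ⌊0.20 × 6⌋ = 1 poor people.
So at least 2 − 1 = 1 must be lifted.

1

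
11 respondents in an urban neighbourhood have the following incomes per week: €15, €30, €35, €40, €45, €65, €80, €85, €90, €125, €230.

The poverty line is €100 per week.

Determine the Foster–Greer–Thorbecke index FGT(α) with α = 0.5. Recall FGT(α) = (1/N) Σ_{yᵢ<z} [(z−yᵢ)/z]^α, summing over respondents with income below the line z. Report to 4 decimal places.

Incomes under z: €15, €30, €35, €40, €45, €65, €80, €85, €90 (q = 9 of N = 11).
Gap ratios (z−y)/z: (100−15)/100 = 0.8500; (100−30)/100 = 0.7000; (100−35)/100 = 0.6500; (100−40)/100 = 0.6000; (100−45)/100 = 0.5500; (100−65)/100 = 0.3500; (100−80)/100 = 0.2000; (100−85)/100 = 0.1500; (100−90)/100 = 0.1000.
Raised to α = 0.5: 0.92195; 0.83666; 0.80623; 0.77460; 0.74162; 0.59161; 0.44721; 0.38730; 0.31623.
Sum = 5.823404; FGT(0.5) = 5.823404 / 11 = 0.5294.

0.5294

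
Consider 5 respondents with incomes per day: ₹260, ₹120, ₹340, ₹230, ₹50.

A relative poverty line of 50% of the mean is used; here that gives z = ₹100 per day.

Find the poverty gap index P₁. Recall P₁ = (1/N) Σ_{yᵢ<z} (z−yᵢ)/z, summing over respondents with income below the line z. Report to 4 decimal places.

Incomes under z: ₹50 (q = 1 of N = 5).
Gap ratios (z−y)/z: (100−50)/100 = 0.5000.
Σ = 0.500000. Dividing by the full population N = 5 gives P₁ = 0.1000.

0.1000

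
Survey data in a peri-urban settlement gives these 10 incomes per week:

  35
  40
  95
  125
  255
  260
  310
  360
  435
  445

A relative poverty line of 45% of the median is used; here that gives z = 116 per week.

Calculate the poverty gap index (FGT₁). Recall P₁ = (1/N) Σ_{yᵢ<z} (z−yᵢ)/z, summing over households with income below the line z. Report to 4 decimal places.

0.1534

Below the line: 35, 40, 95 (q = 3 of N = 10).
Normalized shortfalls: (116−35)/116 = 0.6983; (116−40)/116 = 0.6552; (116−95)/116 = 0.1810.
Σ = 1.534483. Dividing by the full population N = 10 gives P₁ = 0.1534.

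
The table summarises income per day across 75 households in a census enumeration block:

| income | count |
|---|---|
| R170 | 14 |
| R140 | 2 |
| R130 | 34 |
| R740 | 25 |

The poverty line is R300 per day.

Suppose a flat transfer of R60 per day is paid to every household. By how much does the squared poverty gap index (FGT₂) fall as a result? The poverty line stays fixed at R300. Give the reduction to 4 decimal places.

Before: below the line — 34×R130, 2×R140, 14×R170; squared poverty gap index (FGT₂) = 0.188207.
After the R60 transfer: below the line — 34×R190, 2×R200, 14×R230; squared poverty gap index (FGT₂) = 0.074074.
Reduction = 0.188207 − 0.074074 = 0.1141.

0.1141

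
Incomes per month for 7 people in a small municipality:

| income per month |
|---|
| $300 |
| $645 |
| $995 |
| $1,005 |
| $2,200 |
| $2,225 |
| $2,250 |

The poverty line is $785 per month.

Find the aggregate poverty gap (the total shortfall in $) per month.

$625

Below z: $300, $645 (q = 2 of N = 7).
Individual gaps: 785−300 = 485; 785−645 = 140.
Aggregate gap = $625.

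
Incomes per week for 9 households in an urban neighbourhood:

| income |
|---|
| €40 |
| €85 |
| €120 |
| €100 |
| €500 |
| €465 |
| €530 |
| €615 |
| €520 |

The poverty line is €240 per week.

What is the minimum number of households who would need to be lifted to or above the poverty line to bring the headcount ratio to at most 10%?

4 of the 9 households are poor, so H = 4/9 = 0.444.
A headcount ratio of at most 10% allows at most ⌊0.10 × 9⌋ = 0 poor households.
So at least 4 − 0 = 4 must be lifted.

4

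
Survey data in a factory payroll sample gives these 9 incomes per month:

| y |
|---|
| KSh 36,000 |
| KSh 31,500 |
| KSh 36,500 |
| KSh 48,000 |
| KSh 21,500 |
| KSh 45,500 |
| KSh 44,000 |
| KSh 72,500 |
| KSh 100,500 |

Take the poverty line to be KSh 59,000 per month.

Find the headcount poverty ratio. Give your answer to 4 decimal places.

0.7778

7 of the 9 people have income below KSh 59,000.
H = 7/9 = 0.7778.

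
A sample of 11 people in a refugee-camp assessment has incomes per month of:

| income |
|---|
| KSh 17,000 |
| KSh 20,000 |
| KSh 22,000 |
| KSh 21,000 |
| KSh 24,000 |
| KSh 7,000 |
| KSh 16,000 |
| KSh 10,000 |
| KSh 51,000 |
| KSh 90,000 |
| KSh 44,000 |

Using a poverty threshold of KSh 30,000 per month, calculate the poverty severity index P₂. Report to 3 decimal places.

Incomes under z: KSh 7,000, KSh 10,000, KSh 16,000, KSh 17,000, KSh 20,000, KSh 21,000, KSh 22,000, KSh 24,000 (q = 8 of N = 11).
Gap ratios (z−y)/z: (30000−7000)/30000 = 0.7667; (30000−10000)/30000 = 0.6667; (30000−16000)/30000 = 0.4667; (30000−17000)/30000 = 0.4333; (30000−20000)/30000 = 0.3333; (30000−21000)/30000 = 0.3000; (30000−22000)/30000 = 0.2667; (30000−24000)/30000 = 0.2000.
Squared: 0.5878; 0.4444; 0.2178; 0.1878; 0.1111; 0.0900; 0.0711; 0.0400.
Sum = 1.750000; P₂ = 1.750000 / 11 = 0.159.

0.159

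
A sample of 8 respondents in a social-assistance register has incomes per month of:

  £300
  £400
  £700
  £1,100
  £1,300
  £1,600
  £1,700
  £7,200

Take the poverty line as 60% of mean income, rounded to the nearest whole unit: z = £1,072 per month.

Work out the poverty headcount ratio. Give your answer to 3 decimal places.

3 of the 8 respondents have income below £1,072.
H = 3/8 = 0.375.

0.375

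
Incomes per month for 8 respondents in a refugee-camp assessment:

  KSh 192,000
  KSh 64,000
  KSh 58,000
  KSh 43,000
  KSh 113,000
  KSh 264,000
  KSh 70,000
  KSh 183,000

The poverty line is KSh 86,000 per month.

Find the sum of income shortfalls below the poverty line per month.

KSh 109,000

Below the line: KSh 43,000, KSh 58,000, KSh 64,000, KSh 70,000 (q = 4 of N = 8).
Individual gaps: 86000−43000 = 43000; 86000−58000 = 28000; 86000−64000 = 22000; 86000−70000 = 16000.
Aggregate gap = KSh 109,000.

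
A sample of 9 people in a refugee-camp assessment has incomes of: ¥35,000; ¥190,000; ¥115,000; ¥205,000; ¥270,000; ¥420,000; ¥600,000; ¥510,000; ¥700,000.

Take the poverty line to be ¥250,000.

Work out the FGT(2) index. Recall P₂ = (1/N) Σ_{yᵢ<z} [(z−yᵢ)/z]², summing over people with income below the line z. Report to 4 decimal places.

0.1246

Below z: ¥35,000, ¥115,000, ¥190,000, ¥205,000 (q = 4 of N = 9).
Shortfall ratios: (250000−35000)/250000 = 0.8600; (250000−115000)/250000 = 0.5400; (250000−190000)/250000 = 0.2400; (250000−205000)/250000 = 0.1800.
Squared: 0.7396; 0.2916; 0.0576; 0.0324.
Sum = 1.121200; P₂ = 1.121200 / 9 = 0.1246.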